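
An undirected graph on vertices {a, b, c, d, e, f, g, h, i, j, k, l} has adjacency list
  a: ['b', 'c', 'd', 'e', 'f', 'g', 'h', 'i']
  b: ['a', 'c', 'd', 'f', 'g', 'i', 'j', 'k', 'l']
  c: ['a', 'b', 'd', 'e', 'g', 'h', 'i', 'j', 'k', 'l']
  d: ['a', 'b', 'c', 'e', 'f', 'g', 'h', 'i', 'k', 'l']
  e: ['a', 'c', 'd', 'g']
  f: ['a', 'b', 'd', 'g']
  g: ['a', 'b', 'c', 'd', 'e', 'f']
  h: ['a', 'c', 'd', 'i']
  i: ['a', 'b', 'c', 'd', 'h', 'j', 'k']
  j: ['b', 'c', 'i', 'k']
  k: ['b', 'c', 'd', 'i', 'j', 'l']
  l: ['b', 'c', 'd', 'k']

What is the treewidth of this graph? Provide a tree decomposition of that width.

Treewidth 4.
One such decomposition:
Bags: B1 = {a, b, d, f, g}  B2 = {a, b, c, d, g}  B3 = {a, b, c, d, i}  B4 = {b, c, d, i, k}  B5 = {a, c, d, h, i}  B6 = {a, c, d, e, g}  B7 = {b, c, d, k, l}  B8 = {b, c, i, j, k}
Tree: B1–B2, B2–B3, B3–B4, B3–B5, B2–B6, B4–B7, B4–B8

Every bag has size at most 5, so the width is 5 − 1 = 4 and tw(G) ≤ 4. Conversely, {a, c, d, e, g} is a clique of size 5, and the vertices of any clique must share a bag in every tree decomposition; so some bag has ≥ 5 vertices and tw(G) ≥ 4. Combining the bounds, tw(G) = 4.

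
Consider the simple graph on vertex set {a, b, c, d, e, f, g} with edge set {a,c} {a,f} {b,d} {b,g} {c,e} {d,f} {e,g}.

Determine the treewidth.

A width-2 tree decomposition is:
Bags: B1 = {a, c, e}  B2 = {a, e, g}  B3 = {a, b, g}  B4 = {a, b, d}  B5 = {a, d, f}
Tree: B1–B2, B2–B3, B3–B4, B4–B5
Each bag holds 3 vertices, so the decomposition has width 2, which upper-bounds the treewidth. Since a–c–e–g–b–d–f–a is a cycle in G, G is not acyclic. Forests are exactly the graphs of treewidth ≤ 1, so tw(G) ≥ 2. Combining the bounds, tw(G) = 2.

2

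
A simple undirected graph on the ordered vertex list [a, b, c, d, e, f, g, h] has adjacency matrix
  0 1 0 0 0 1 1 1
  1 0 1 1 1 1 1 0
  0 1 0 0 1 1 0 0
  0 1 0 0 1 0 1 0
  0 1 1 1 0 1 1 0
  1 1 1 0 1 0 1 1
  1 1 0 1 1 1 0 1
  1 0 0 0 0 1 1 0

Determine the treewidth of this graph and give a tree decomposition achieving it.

Every bag has size at most 4, so the width is 4 − 1 = 3 and tw(G) ≤ 3. For the lower bound, the 4 vertices {b, d, e, g} are pairwise adjacent, and any tree decomposition puts a clique entirely inside one bag — forcing width ≥ 3. Combining the bounds, tw(G) = 3.

Treewidth 3.
One optimal decomposition is:
Bags: B1 = {a, b, f, g}  B2 = {b, e, f, g}  B3 = {a, f, g, h}  B4 = {b, c, e, f}  B5 = {b, d, e, g}
Tree: B1–B2, B1–B3, B2–B4, B2–B5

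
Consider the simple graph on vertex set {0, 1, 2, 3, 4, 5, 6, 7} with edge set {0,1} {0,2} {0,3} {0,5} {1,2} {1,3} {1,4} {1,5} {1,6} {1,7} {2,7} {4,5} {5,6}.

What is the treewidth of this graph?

2

A width-2 tree decomposition is:
Bags: B1 = {0, 1, 3}  B2 = {0, 1, 2}  B3 = {1, 2, 7}  B4 = {0, 1, 5}  B5 = {1, 4, 5}  B6 = {1, 5, 6}
Tree: B1–B2, B2–B3, B2–B4, B4–B5, B4–B6
Every bag has size at most 3, so the width is 3 − 1 = 2 and tw(G) ≤ 2. Conversely, {0, 1, 2} is a clique of size 3, and the vertices of any clique must share a bag in every tree decomposition; so some bag has ≥ 3 vertices and tw(G) ≥ 2. Therefore the treewidth is 2.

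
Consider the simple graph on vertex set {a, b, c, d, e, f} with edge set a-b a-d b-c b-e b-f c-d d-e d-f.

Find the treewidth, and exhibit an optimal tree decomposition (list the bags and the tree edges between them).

Each bag holds 3 vertices, so the decomposition has width 2, which upper-bounds the treewidth. Since a–d–f–b–a is a cycle in G, G is not acyclic. Forests are exactly the graphs of treewidth ≤ 1, so tw(G) ≥ 2. Therefore the treewidth is 2.

Treewidth 2.
One such decomposition:
Bags: B1 = {a, b, d}  B2 = {b, d, f}  B3 = {b, c, d}  B4 = {b, d, e}
Tree: B1–B2, B2–B3, B3–B4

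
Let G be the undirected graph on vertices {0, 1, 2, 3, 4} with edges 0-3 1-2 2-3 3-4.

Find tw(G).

1

A width-1 tree decomposition is:
Bags: B1 = {0, 3}  B2 = {3, 4}  B3 = {2, 3}  B4 = {1, 2}
Tree: B1–B2, B1–B3, B3–B4
The largest bag has 2 vertices, giving width 1; this decomposition certifies tw(G) ≤ 1. Any graph with an edge has treewidth ≥ 1, and G has the edge 0–3. Hence tw(G) = 1 exactly.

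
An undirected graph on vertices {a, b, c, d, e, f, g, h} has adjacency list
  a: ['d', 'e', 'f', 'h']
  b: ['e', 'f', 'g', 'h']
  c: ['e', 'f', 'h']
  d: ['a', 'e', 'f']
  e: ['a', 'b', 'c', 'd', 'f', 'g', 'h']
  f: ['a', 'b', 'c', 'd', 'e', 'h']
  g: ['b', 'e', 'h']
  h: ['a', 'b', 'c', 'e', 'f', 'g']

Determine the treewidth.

A width-3 tree decomposition is:
Bags: B1 = {b, e, f, h}  B2 = {a, e, f, h}  B3 = {c, e, f, h}  B4 = {a, d, e, f}  B5 = {b, e, g, h}
Tree: B1–B2, B1–B3, B2–B4, B1–B5
The largest bag has 4 vertices, giving width 3; this decomposition certifies tw(G) ≤ 3. Conversely, {b, e, g, h} is a clique of size 4, and the vertices of any clique must share a bag in every tree decomposition; so some bag has ≥ 4 vertices and tw(G) ≥ 3. Combining the bounds, tw(G) = 3.

3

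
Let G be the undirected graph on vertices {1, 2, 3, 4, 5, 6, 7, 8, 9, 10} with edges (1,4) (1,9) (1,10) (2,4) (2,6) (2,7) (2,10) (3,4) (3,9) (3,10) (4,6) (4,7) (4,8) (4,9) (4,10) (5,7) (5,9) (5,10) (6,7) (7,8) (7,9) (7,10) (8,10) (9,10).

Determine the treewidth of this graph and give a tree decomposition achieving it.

The largest bag has 4 vertices, giving width 3; this decomposition certifies tw(G) ≤ 3. On the other hand G contains the 4-clique {1, 4, 9, 10}. A clique must lie in a single bag of any decomposition, so no decomposition can have width below 3. Combining the bounds, tw(G) = 3.

Treewidth 3.
One optimal decomposition is:
Bags: B1 = {4, 7, 9, 10}  B2 = {2, 4, 7, 10}  B3 = {5, 7, 9, 10}  B4 = {1, 4, 9, 10}  B5 = {2, 4, 6, 7}  B6 = {4, 7, 8, 10}  B7 = {3, 4, 9, 10}
Tree: B1–B2, B1–B3, B1–B4, B2–B5, B2–B6, B1–B7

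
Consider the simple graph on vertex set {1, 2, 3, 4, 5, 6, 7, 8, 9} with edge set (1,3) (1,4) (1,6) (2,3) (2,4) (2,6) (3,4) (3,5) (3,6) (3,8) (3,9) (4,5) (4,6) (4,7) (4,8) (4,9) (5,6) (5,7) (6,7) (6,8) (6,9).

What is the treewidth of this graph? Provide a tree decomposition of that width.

Treewidth 3.
Bags: B1 = {2, 3, 4, 6}  B2 = {3, 4, 6, 9}  B3 = {1, 3, 4, 6}  B4 = {3, 4, 5, 6}  B5 = {3, 4, 6, 8}  B6 = {4, 5, 6, 7}
Tree: B1–B2, B2–B3, B2–B4, B2–B5, B4–B6

Every bag has size at most 4, so the width is 4 − 1 = 3 and tw(G) ≤ 3. For the lower bound, the 4 vertices {1, 3, 4, 6} are pairwise adjacent, and any tree decomposition puts a clique entirely inside one bag — forcing width ≥ 3. The upper and lower bounds meet at 3, so that is the treewidth.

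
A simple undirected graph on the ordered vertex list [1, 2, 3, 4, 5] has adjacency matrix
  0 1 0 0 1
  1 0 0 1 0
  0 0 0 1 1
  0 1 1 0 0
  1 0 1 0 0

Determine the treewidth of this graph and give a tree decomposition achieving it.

Every bag has size at most 3, so the width is 3 − 1 = 2 and tw(G) ≤ 2. The edges 5–3–4–2–1–5 form a cycle, so G is not a tree and its treewidth is at least 2. Combining the bounds, tw(G) = 2.

Treewidth 2.
One such decomposition:
Bags: B1 = {3, 4, 5}  B2 = {2, 4, 5}  B3 = {1, 2, 5}
Tree: B1–B2, B2–B3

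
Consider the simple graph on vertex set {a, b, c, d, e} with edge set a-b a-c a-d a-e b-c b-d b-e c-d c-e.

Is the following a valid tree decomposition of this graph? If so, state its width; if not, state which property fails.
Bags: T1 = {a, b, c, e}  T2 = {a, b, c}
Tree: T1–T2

A tree decomposition must satisfy three properties: every vertex lies in some bag; for every edge, both endpoints lie together in some bag; and for every vertex, the bags containing it form a connected subtree. Here vertex d appears in no bag, so the decomposition is invalid.

No — vertex d appears in no bag.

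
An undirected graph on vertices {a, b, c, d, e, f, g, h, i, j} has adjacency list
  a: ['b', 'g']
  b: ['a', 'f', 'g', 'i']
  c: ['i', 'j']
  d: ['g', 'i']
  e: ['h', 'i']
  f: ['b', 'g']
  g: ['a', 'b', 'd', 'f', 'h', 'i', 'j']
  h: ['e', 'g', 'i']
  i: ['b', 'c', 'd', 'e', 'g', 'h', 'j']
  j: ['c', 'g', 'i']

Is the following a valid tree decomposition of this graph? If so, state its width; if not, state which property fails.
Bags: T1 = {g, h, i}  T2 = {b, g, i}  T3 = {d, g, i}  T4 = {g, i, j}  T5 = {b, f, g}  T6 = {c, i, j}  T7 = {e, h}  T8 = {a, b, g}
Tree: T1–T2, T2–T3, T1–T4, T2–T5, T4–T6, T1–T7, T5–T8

No — edge (i,e) lies in no bag.

A tree decomposition must satisfy three properties: every vertex lies in some bag; for every edge, both endpoints lie together in some bag; and for every vertex, the bags containing it form a connected subtree. Here edge (i,e) lies in no bag, so the decomposition is invalid.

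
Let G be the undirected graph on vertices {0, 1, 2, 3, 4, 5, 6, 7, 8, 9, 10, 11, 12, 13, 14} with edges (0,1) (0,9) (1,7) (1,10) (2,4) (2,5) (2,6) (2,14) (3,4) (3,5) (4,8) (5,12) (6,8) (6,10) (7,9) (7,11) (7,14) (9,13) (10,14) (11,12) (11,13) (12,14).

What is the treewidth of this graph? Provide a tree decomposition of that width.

Treewidth 3.
One optimal decomposition is:
Bags: B1 = {3, 4, 6, 8}  B2 = {2, 3, 4, 6}  B3 = {2, 3, 5, 6}  B4 = {2, 5, 6, 10}  B5 = {2, 5, 10, 14}  B6 = {5, 10, 12, 14}  B7 = {1, 10, 12, 14}  B8 = {1, 7, 12, 14}  B9 = {1, 7, 11, 12}  B10 = {0, 1, 7, 11}  B11 = {0, 7, 9, 11}  B12 = {0, 9, 11, 13}
Tree: B1–B2, B2–B3, B3–B4, B4–B5, B5–B6, B6–B7, B7–B8, B8–B9, B9–B10, B10–B11, B11–B12

Each bag holds 4 vertices, so the decomposition has width 3, which upper-bounds the treewidth. For the lower bound: the 4 vertex sets {3,4,8}, {6}, {2}, {5,10,12,14} are disjoint, each induces a connected subgraph, and every pair is joined by at least one edge of G. Contracting each set to a single vertex therefore yields K_{4} as a minor, and since treewidth is minor-monotone, tw(G) ≥ tw(K_{4}) = 3. The upper and lower bounds meet at 3, so that is the treewidth.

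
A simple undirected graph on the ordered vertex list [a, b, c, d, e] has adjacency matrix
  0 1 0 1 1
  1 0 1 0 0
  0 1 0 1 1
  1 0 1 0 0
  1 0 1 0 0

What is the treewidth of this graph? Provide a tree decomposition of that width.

The largest bag has 3 vertices, giving width 2; this decomposition certifies tw(G) ≤ 2. The edges e–a–d–c–e form a cycle, so G is not a tree and its treewidth is at least 2. Combining the bounds, tw(G) = 2.

Treewidth 2.
One optimal decomposition is:
Bags: B1 = {a, c, e}  B2 = {a, c, d}  B3 = {a, b, c}
Tree: B1–B2, B2–B3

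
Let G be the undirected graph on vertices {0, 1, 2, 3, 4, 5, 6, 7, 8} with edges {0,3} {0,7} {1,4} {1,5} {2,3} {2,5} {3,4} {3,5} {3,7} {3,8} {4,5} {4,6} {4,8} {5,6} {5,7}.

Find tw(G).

A width-2 tree decomposition is:
Bags: B1 = {3, 4, 8}  B2 = {3, 4, 5}  B3 = {1, 4, 5}  B4 = {2, 3, 5}  B5 = {3, 5, 7}  B6 = {4, 5, 6}  B7 = {0, 3, 7}
Tree: B1–B2, B2–B3, B2–B4, B2–B5, B3–B6, B5–B7
Each bag holds 3 vertices, so the decomposition has width 2, which upper-bounds the treewidth. On the other hand G contains the 3-clique {1, 4, 5}. A clique must lie in a single bag of any decomposition, so no decomposition can have width below 2. The upper and lower bounds meet at 2, so that is the treewidth.

2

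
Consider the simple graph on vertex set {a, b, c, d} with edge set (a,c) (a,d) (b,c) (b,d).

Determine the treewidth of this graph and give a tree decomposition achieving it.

Treewidth 2.
One optimal decomposition is:
Bags: B1 = {a, c, d}  B2 = {b, c, d}
Tree: B1–B2

Each bag holds 3 vertices, so the decomposition has width 2, which upper-bounds the treewidth. Since c–a–d–b–c is a cycle in G, G is not acyclic. Forests are exactly the graphs of treewidth ≤ 1, so tw(G) ≥ 2. The upper and lower bounds meet at 2, so that is the treewidth.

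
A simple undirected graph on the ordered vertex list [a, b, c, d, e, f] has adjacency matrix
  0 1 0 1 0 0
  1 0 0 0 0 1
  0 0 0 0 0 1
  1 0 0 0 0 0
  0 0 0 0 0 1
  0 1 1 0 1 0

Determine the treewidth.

1

A width-1 tree decomposition is:
Bags: B1 = {a, b}  B2 = {a, d}  B3 = {b, f}  B4 = {e, f}  B5 = {c, f}
Tree: B1–B2, B1–B3, B3–B4, B3–B5
Each bag holds 2 vertices, so the decomposition has width 1, which upper-bounds the treewidth. Any graph with an edge has treewidth ≥ 1, and G has the edge b–a. Combining the bounds, tw(G) = 1.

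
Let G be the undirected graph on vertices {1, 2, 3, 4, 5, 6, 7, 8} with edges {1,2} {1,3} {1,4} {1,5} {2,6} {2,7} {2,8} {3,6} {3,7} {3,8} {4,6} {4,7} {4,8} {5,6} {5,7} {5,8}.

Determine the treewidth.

A width-4 tree decomposition is:
Bags: B1 = {1, 2, 3, 4, 5}  B2 = {2, 3, 4, 5, 7}  B3 = {2, 3, 4, 5, 6}  B4 = {2, 3, 4, 5, 8}
Tree: B1–B2, B2–B3, B3–B4
Every bag has size at most 5, so the width is 5 − 1 = 4 and tw(G) ≤ 4. For the lower bound: the 5 vertex sets {1,2}, {5,7}, {4,6}, {3}, {8} are disjoint, each induces a connected subgraph, and every pair is joined by at least one edge of G. Contracting each set to a single vertex therefore yields K_{5} as a minor, and since treewidth is minor-monotone, tw(G) ≥ tw(K_{5}) = 4. The upper and lower bounds meet at 4, so that is the treewidth.

4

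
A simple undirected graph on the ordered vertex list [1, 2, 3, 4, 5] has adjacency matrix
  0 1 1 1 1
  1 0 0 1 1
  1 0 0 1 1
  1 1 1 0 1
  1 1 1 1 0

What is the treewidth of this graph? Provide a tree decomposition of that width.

Treewidth 3.
One such decomposition:
Bags: B1 = {1, 2, 4, 5}  B2 = {1, 3, 4, 5}
Tree: B1–B2

Each bag holds 4 vertices, so the decomposition has width 3, which upper-bounds the treewidth. For the lower bound, the 4 vertices {1, 2, 4, 5} are pairwise adjacent, and any tree decomposition puts a clique entirely inside one bag — forcing width ≥ 3. Therefore the treewidth is 3.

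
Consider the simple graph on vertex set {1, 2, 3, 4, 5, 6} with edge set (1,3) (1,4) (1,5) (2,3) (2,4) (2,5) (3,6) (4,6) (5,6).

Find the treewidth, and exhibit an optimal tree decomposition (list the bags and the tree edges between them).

Treewidth 3.
One optimal decomposition is:
Bags: B1 = {1, 2, 3, 6}  B2 = {1, 2, 4, 6}  B3 = {1, 2, 5, 6}
Tree: B1–B2, B2–B3

The largest bag has 4 vertices, giving width 3; this decomposition certifies tw(G) ≤ 3. For the lower bound: the 4 vertex sets {1,3}, {2,4}, {6}, {5} are disjoint, each induces a connected subgraph, and every pair is joined by at least one edge of G. Contracting each set to a single vertex therefore yields K_{4} as a minor, and since treewidth is minor-monotone, tw(G) ≥ tw(K_{4}) = 3. Hence tw(G) = 3 exactly.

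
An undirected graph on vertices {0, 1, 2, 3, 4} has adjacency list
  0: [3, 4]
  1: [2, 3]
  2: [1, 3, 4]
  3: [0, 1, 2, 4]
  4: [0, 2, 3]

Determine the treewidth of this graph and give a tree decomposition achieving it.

Treewidth 2.
Bags: B1 = {1, 2, 3}  B2 = {2, 3, 4}  B3 = {0, 3, 4}
Tree: B1–B2, B2–B3

Every bag has size at most 3, so the width is 3 − 1 = 2 and tw(G) ≤ 2. On the other hand G contains the 3-clique {0, 3, 4}. A clique must lie in a single bag of any decomposition, so no decomposition can have width below 2. Hence tw(G) = 2 exactly.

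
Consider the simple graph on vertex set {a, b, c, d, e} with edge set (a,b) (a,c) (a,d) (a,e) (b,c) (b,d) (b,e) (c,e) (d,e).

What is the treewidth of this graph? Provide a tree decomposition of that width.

The largest bag has 4 vertices, giving width 3; this decomposition certifies tw(G) ≤ 3. Conversely, {a, b, d, e} is a clique of size 4, and the vertices of any clique must share a bag in every tree decomposition; so some bag has ≥ 4 vertices and tw(G) ≥ 3. Therefore the treewidth is 3.

Treewidth 3.
One optimal decomposition is:
Bags: B1 = {a, b, c, e}  B2 = {a, b, d, e}
Tree: B1–B2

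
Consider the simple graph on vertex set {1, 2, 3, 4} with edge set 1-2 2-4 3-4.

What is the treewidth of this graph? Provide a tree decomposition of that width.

Treewidth 1.
One optimal decomposition is:
Bags: B1 = {1, 2}  B2 = {2, 4}  B3 = {3, 4}
Tree: B1–B2, B2–B3

The largest bag has 2 vertices, giving width 1; this decomposition certifies tw(G) ≤ 1. Any graph with an edge has treewidth ≥ 1, and G has the edge 2–1. Combining the bounds, tw(G) = 1.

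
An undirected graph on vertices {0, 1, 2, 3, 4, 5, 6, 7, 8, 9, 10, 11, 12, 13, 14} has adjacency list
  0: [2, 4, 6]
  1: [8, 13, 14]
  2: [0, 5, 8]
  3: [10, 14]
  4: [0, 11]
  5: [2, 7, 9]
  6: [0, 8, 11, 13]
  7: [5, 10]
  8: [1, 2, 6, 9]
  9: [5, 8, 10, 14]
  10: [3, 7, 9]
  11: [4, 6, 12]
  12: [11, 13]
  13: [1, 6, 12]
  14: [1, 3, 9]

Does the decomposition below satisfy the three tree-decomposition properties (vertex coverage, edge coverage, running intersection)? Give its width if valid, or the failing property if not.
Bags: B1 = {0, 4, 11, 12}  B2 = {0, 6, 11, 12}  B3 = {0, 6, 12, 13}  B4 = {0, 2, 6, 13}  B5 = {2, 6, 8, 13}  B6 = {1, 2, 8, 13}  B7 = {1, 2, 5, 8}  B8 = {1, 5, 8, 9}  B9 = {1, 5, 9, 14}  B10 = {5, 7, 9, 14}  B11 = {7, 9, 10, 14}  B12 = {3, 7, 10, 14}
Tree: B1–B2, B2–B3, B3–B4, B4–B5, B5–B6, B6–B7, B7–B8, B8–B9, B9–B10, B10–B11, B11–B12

Yes; width 3.

Checking the three conditions: (i) the bags cover all of {0, 1, 2, 3, 4, 5, 6, 7, 8, 9, 10, 11, 12, 13, 14}; (ii) for each edge, some bag contains both endpoints; (iii) the bags containing any fixed vertex form a subtree. All hold, so the decomposition is valid with width 4 − 1 = 3.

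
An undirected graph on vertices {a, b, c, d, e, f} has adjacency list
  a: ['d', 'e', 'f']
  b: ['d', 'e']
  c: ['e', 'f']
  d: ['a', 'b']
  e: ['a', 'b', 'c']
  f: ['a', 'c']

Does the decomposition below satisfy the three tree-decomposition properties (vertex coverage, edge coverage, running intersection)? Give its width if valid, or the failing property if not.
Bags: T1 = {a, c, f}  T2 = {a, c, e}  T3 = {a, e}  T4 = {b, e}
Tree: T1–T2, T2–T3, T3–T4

A tree decomposition must satisfy three properties: every vertex lies in some bag; for every edge, both endpoints lie together in some bag; and for every vertex, the bags containing it form a connected subtree. Here vertex d appears in no bag, so the decomposition is invalid.

No — vertex d appears in no bag.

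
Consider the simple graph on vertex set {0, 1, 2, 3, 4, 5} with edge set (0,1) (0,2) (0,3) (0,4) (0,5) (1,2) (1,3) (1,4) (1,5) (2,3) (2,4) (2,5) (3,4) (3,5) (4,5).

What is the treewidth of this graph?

A width-5 tree decomposition is:
Bags: B1 = {0, 1, 2, 3, 4, 5}
Tree: (single bag)
With just one bag of size 6, the width is 6 − 1 = 5, so tw(G) ≤ 5. Conversely, {0, 1, 2, 3, 4, 5} is a clique of size 6, and the vertices of any clique must share a bag in every tree decomposition; so some bag has ≥ 6 vertices and tw(G) ≥ 5. Hence tw(G) = 5 exactly.

5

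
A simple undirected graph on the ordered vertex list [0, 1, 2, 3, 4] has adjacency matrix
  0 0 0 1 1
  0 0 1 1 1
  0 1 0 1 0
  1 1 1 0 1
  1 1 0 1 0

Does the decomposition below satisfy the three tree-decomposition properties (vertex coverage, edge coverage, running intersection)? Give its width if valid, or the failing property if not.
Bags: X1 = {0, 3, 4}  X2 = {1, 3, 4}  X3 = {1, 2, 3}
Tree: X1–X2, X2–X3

Checking the three conditions: (i) the bags cover all of {0, 1, 2, 3, 4}; (ii) for each edge, some bag contains both endpoints; (iii) the bags containing any fixed vertex form a subtree. All hold, so the decomposition is valid with width 3 − 1 = 2.

Yes; width 2.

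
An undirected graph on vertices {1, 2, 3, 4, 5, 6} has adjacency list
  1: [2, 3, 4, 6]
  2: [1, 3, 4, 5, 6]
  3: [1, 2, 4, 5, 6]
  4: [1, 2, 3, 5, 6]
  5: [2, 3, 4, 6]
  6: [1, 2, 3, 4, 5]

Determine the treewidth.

4

A width-4 tree decomposition is:
Bags: B1 = {1, 2, 3, 4, 6}  B2 = {2, 3, 4, 5, 6}
Tree: B1–B2
The largest bag has 5 vertices, giving width 4; this decomposition certifies tw(G) ≤ 4. For the lower bound, the 5 vertices {1, 2, 3, 4, 6} are pairwise adjacent, and any tree decomposition puts a clique entirely inside one bag — forcing width ≥ 4. The upper and lower bounds meet at 4, so that is the treewidth.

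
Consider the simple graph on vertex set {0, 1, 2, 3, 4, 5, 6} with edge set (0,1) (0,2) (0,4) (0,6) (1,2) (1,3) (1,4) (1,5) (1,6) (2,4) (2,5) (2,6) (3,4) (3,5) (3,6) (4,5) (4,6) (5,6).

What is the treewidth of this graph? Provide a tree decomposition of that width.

Each bag holds 5 vertices, so the decomposition has width 4, which upper-bounds the treewidth. For the lower bound, the 5 vertices {0, 1, 2, 4, 6} are pairwise adjacent, and any tree decomposition puts a clique entirely inside one bag — forcing width ≥ 4. The upper and lower bounds meet at 4, so that is the treewidth.

Treewidth 4.
One such decomposition:
Bags: B1 = {1, 3, 4, 5, 6}  B2 = {1, 2, 4, 5, 6}  B3 = {0, 1, 2, 4, 6}
Tree: B1–B2, B2–B3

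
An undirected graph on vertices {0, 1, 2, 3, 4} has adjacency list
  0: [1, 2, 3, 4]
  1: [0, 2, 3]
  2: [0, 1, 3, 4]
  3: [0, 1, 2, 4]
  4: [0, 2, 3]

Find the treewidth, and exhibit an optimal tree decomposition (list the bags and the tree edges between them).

The largest bag has 4 vertices, giving width 3; this decomposition certifies tw(G) ≤ 3. For the lower bound, the 4 vertices {0, 1, 2, 3} are pairwise adjacent, and any tree decomposition puts a clique entirely inside one bag — forcing width ≥ 3. Combining the bounds, tw(G) = 3.

Treewidth 3.
Bags: B1 = {0, 1, 2, 3}  B2 = {0, 2, 3, 4}
Tree: B1–B2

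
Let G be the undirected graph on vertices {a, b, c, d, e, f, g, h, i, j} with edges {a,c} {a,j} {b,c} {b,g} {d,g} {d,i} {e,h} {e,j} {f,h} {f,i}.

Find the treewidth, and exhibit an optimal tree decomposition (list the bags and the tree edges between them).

Each bag holds 3 vertices, so the decomposition has width 2, which upper-bounds the treewidth. The edges a–j–e–h–f–i–d–g–b–c–a form a cycle, so G is not a tree and its treewidth is at least 2. The upper and lower bounds meet at 2, so that is the treewidth.

Treewidth 2.
One such decomposition:
Bags: B1 = {a, e, j}  B2 = {a, e, h}  B3 = {a, f, h}  B4 = {a, f, i}  B5 = {a, d, i}  B6 = {a, d, g}  B7 = {a, b, g}  B8 = {a, b, c}
Tree: B1–B2, B2–B3, B3–B4, B4–B5, B5–B6, B6–B7, B7–B8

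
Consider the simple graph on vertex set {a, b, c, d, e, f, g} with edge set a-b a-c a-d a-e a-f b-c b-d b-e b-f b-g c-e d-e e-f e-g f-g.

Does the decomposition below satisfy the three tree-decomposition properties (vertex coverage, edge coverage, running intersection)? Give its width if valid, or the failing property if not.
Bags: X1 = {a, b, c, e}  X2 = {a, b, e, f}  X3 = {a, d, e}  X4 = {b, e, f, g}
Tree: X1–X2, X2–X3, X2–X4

A tree decomposition must satisfy three properties: every vertex lies in some bag; for every edge, both endpoints lie together in some bag; and for every vertex, the bags containing it form a connected subtree. Here edge (b,d) lies in no bag, so the decomposition is invalid.

No — edge (b,d) lies in no bag.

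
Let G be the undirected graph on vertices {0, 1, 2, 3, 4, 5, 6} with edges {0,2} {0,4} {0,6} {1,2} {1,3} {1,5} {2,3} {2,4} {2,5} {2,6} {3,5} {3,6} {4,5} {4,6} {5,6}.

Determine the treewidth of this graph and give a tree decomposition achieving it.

Treewidth 3.
One such decomposition:
Bags: B1 = {2, 4, 5, 6}  B2 = {2, 3, 5, 6}  B3 = {1, 2, 3, 5}  B4 = {0, 2, 4, 6}
Tree: B1–B2, B2–B3, B1–B4

Every bag has size at most 4, so the width is 4 − 1 = 3 and tw(G) ≤ 3. On the other hand G contains the 4-clique {0, 2, 4, 6}. A clique must lie in a single bag of any decomposition, so no decomposition can have width below 3. Combining the bounds, tw(G) = 3.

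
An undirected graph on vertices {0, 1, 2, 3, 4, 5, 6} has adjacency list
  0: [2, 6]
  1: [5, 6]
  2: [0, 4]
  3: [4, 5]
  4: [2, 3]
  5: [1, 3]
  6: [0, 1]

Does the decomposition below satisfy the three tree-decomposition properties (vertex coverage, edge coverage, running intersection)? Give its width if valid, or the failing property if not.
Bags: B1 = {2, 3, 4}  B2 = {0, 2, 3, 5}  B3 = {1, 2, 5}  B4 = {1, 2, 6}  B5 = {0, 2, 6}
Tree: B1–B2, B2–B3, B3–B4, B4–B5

No — bags containing vertex 0 are not connected in the tree.

A tree decomposition must satisfy three properties: every vertex lies in some bag; for every edge, both endpoints lie together in some bag; and for every vertex, the bags containing it form a connected subtree. Here bags containing vertex 0 are not connected in the tree, so the decomposition is invalid.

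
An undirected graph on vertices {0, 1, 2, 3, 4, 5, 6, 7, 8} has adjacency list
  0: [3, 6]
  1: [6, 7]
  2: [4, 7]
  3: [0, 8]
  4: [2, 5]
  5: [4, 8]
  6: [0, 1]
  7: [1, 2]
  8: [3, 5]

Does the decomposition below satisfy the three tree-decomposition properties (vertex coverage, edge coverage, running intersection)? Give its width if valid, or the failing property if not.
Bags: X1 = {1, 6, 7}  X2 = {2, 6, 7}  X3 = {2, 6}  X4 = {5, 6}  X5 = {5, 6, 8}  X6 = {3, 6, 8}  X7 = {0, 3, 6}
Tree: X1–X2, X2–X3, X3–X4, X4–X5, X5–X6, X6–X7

No — vertex 4 appears in no bag.

A tree decomposition must satisfy three properties: every vertex lies in some bag; for every edge, both endpoints lie together in some bag; and for every vertex, the bags containing it form a connected subtree. Here vertex 4 appears in no bag, so the decomposition is invalid.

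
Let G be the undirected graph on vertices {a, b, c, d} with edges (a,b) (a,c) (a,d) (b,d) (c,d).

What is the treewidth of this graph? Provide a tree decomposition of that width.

Each bag holds 3 vertices, so the decomposition has width 2, which upper-bounds the treewidth. Conversely, {a, c, d} is a clique of size 3, and the vertices of any clique must share a bag in every tree decomposition; so some bag has ≥ 3 vertices and tw(G) ≥ 2. Combining the bounds, tw(G) = 2.

Treewidth 2.
One optimal decomposition is:
Bags: B1 = {a, b, d}  B2 = {a, c, d}
Tree: B1–B2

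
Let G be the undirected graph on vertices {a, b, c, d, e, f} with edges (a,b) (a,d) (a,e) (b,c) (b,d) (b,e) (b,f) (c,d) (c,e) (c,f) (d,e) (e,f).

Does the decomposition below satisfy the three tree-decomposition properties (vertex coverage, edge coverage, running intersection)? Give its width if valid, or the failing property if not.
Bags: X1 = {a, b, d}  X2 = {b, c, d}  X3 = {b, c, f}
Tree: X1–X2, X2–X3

No — vertex e appears in no bag.

A tree decomposition must satisfy three properties: every vertex lies in some bag; for every edge, both endpoints lie together in some bag; and for every vertex, the bags containing it form a connected subtree. Here vertex e appears in no bag, so the decomposition is invalid.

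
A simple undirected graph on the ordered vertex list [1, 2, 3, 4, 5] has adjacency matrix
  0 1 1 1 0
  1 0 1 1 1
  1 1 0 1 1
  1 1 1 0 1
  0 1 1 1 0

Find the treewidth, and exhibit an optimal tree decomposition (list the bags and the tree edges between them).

Each bag holds 4 vertices, so the decomposition has width 3, which upper-bounds the treewidth. Conversely, {1, 2, 3, 4} is a clique of size 4, and the vertices of any clique must share a bag in every tree decomposition; so some bag has ≥ 4 vertices and tw(G) ≥ 3. Hence tw(G) = 3 exactly.

Treewidth 3.
One optimal decomposition is:
Bags: B1 = {1, 2, 3, 4}  B2 = {2, 3, 4, 5}
Tree: B1–B2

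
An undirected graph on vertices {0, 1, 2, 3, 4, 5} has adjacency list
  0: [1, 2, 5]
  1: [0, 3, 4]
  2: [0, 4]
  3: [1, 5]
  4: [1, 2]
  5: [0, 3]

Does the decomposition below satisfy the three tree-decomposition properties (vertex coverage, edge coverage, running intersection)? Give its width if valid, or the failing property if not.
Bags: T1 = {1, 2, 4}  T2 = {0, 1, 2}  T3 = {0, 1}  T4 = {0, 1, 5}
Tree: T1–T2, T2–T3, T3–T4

No — vertex 3 appears in no bag.

A tree decomposition must satisfy three properties: every vertex lies in some bag; for every edge, both endpoints lie together in some bag; and for every vertex, the bags containing it form a connected subtree. Here vertex 3 appears in no bag, so the decomposition is invalid.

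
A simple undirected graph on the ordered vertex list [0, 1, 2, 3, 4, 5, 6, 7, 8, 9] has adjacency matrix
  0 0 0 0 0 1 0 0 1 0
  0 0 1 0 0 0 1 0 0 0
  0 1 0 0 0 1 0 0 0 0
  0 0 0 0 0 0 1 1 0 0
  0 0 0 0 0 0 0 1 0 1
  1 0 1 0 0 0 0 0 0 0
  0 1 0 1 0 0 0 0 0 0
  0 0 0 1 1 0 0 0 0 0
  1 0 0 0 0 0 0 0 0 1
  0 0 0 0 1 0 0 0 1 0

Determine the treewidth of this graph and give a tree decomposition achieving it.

Treewidth 2.
One optimal decomposition is:
Bags: B1 = {3, 6, 7}  B2 = {1, 6, 7}  B3 = {1, 2, 7}  B4 = {2, 5, 7}  B5 = {0, 5, 7}  B6 = {0, 7, 8}  B7 = {7, 8, 9}  B8 = {4, 7, 9}
Tree: B1–B2, B2–B3, B3–B4, B4–B5, B5–B6, B6–B7, B7–B8

Every bag has size at most 3, so the width is 3 − 1 = 2 and tw(G) ≤ 2. The edges 7–3–6–1–2–5–0–8–9–4–7 form a cycle, so G is not a tree and its treewidth is at least 2. The upper and lower bounds meet at 2, so that is the treewidth.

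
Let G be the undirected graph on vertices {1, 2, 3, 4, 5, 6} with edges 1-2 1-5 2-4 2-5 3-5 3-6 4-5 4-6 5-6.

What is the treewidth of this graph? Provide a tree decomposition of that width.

Treewidth 2.
Bags: B1 = {2, 4, 5}  B2 = {1, 2, 5}  B3 = {4, 5, 6}  B4 = {3, 5, 6}
Tree: B1–B2, B1–B3, B3–B4

Each bag holds 3 vertices, so the decomposition has width 2, which upper-bounds the treewidth. Conversely, {1, 2, 5} is a clique of size 3, and the vertices of any clique must share a bag in every tree decomposition; so some bag has ≥ 3 vertices and tw(G) ≥ 2. Combining the bounds, tw(G) = 2.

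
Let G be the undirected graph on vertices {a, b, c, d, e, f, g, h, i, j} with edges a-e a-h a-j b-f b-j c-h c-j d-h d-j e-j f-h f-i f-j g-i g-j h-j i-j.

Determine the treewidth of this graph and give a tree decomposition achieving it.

Each bag holds 3 vertices, so the decomposition has width 2, which upper-bounds the treewidth. For the lower bound, the 3 vertices {g, i, j} are pairwise adjacent, and any tree decomposition puts a clique entirely inside one bag — forcing width ≥ 2. Hence tw(G) = 2 exactly.

Treewidth 2.
One such decomposition:
Bags: B1 = {d, h, j}  B2 = {f, h, j}  B3 = {f, i, j}  B4 = {a, h, j}  B5 = {c, h, j}  B6 = {b, f, j}  B7 = {a, e, j}  B8 = {g, i, j}
Tree: B1–B2, B2–B3, B1–B4, B2–B5, B3–B6, B4–B7, B3–B8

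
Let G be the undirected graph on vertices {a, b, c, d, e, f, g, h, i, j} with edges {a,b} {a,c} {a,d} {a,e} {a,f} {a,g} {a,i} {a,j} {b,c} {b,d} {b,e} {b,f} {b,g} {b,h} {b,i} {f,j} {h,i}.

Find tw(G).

A width-2 tree decomposition is:
Bags: B1 = {a, b, i}  B2 = {a, b, f}  B3 = {a, f, j}  B4 = {b, h, i}  B5 = {a, b, g}  B6 = {a, b, c}  B7 = {a, b, e}  B8 = {a, b, d}
Tree: B1–B2, B2–B3, B1–B4, B2–B5, B1–B6, B1–B7, B2–B8
Every bag has size at most 3, so the width is 3 − 1 = 2 and tw(G) ≤ 2. For the lower bound, the 3 vertices {a, f, j} are pairwise adjacent, and any tree decomposition puts a clique entirely inside one bag — forcing width ≥ 2. Therefore the treewidth is 2.

2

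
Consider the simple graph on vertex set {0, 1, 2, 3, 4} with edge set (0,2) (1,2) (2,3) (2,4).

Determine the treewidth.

A width-1 tree decomposition is:
Bags: B1 = {2, 4}  B2 = {1, 2}  B3 = {2, 3}  B4 = {0, 2}
Tree: B1–B2, B1–B3, B1–B4
Every bag has size at most 2, so the width is 2 − 1 = 1 and tw(G) ≤ 1. G has an edge, so its treewidth is at least 1. Hence tw(G) = 1 exactly.

1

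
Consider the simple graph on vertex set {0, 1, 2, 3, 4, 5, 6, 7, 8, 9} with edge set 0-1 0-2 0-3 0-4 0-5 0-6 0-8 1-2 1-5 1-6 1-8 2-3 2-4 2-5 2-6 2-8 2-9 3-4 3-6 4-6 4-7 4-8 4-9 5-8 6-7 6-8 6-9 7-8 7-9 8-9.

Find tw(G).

A width-4 tree decomposition is:
Bags: B1 = {2, 4, 6, 8, 9}  B2 = {0, 2, 4, 6, 8}  B3 = {0, 1, 2, 6, 8}  B4 = {0, 2, 3, 4, 6}  B5 = {4, 6, 7, 8, 9}  B6 = {0, 1, 2, 5, 8}
Tree: B1–B2, B2–B3, B2–B4, B1–B5, B3–B6
The largest bag has 5 vertices, giving width 4; this decomposition certifies tw(G) ≤ 4. On the other hand G contains the 5-clique {0, 1, 2, 5, 8}. A clique must lie in a single bag of any decomposition, so no decomposition can have width below 4. Therefore the treewidth is 4.

4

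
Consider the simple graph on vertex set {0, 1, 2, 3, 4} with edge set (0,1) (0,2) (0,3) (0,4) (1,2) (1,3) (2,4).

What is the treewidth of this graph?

2

A width-2 tree decomposition is:
Bags: B1 = {0, 2, 4}  B2 = {0, 1, 2}  B3 = {0, 1, 3}
Tree: B1–B2, B2–B3
Every bag has size at most 3, so the width is 3 − 1 = 2 and tw(G) ≤ 2. For the lower bound, the 3 vertices {0, 1, 2} are pairwise adjacent, and any tree decomposition puts a clique entirely inside one bag — forcing width ≥ 2. Combining the bounds, tw(G) = 2.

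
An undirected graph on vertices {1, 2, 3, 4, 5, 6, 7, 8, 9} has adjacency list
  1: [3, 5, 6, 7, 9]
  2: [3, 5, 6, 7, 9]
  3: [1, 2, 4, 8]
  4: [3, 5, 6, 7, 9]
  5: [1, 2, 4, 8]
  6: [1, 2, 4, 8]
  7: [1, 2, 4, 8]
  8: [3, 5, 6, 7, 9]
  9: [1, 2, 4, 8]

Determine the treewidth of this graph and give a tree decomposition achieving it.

The largest bag has 5 vertices, giving width 4; this decomposition certifies tw(G) ≤ 4. For the lower bound: the 5 vertex sets {1,3}, {2,5}, {4,9}, {8}, {7} are disjoint, each induces a connected subgraph, and every pair is joined by at least one edge of G. Contracting each set to a single vertex therefore yields K_{5} as a minor, and since treewidth is minor-monotone, tw(G) ≥ tw(K_{5}) = 4. Combining the bounds, tw(G) = 4.

Treewidth 4.
One optimal decomposition is:
Bags: B1 = {1, 2, 3, 4, 8}  B2 = {1, 2, 4, 5, 8}  B3 = {1, 2, 4, 8, 9}  B4 = {1, 2, 4, 7, 8}  B5 = {1, 2, 4, 6, 8}
Tree: B1–B2, B2–B3, B3–B4, B4–B5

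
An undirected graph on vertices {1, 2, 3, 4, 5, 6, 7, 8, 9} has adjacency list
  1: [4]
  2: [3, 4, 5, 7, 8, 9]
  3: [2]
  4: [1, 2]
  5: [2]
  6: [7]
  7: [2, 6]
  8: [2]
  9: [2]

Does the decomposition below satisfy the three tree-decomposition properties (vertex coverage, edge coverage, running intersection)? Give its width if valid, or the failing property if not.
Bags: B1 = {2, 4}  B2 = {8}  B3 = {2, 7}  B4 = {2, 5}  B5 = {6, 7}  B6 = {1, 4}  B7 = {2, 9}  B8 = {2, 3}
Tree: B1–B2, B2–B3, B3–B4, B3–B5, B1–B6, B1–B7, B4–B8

No — edge (2,8) lies in no bag.

A tree decomposition must satisfy three properties: every vertex lies in some bag; for every edge, both endpoints lie together in some bag; and for every vertex, the bags containing it form a connected subtree. Here edge (2,8) lies in no bag, so the decomposition is invalid.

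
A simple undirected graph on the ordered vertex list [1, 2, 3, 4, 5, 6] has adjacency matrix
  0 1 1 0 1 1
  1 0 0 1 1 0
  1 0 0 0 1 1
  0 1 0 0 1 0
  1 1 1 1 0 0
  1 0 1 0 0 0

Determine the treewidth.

A width-2 tree decomposition is:
Bags: B1 = {1, 3, 5}  B2 = {1, 2, 5}  B3 = {1, 3, 6}  B4 = {2, 4, 5}
Tree: B1–B2, B1–B3, B2–B4
Each bag holds 3 vertices, so the decomposition has width 2, which upper-bounds the treewidth. For the lower bound, the 3 vertices {1, 2, 5} are pairwise adjacent, and any tree decomposition puts a clique entirely inside one bag — forcing width ≥ 2. Combining the bounds, tw(G) = 2.

2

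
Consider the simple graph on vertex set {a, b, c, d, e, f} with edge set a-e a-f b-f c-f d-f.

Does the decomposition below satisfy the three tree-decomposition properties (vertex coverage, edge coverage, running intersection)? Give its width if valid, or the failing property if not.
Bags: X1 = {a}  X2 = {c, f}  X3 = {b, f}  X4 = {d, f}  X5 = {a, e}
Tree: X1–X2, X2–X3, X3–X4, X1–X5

A tree decomposition must satisfy three properties: every vertex lies in some bag; for every edge, both endpoints lie together in some bag; and for every vertex, the bags containing it form a connected subtree. Here edge (f,a) lies in no bag, so the decomposition is invalid.

No — edge (f,a) lies in no bag.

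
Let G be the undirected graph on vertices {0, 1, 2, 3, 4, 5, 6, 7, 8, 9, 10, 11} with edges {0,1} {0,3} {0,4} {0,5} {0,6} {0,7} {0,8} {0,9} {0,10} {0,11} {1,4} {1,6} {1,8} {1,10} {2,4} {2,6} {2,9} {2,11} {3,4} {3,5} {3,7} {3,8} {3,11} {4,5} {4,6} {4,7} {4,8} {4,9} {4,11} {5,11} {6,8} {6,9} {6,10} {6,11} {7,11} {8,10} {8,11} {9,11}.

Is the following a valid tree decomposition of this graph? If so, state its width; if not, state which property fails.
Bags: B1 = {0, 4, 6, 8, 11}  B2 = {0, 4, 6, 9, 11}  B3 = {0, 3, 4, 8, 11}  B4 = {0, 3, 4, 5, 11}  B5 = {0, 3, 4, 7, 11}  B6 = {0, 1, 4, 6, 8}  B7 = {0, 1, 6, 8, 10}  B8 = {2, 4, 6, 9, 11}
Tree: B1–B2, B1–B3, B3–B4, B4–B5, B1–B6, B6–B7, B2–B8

Yes; width 4.

Vertex coverage: the bags together contain {0, 1, 2, 3, 4, 5, 6, 7, 8, 9, 10, 11}, the full vertex set. Edge coverage: each edge of G has both endpoints in at least one bag. Running intersection: for every vertex, the bags containing it form a connected subtree. All three properties hold, so this is a valid tree decomposition of width max|bag| − 1 = 4, and hence tw(G) ≤ 4.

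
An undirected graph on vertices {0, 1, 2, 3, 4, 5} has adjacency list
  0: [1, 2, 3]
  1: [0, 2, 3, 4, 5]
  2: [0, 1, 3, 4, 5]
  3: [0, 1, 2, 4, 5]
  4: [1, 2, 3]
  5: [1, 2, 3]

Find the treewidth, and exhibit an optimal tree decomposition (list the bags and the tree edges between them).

Each bag holds 4 vertices, so the decomposition has width 3, which upper-bounds the treewidth. For the lower bound, the 4 vertices {0, 1, 2, 3} are pairwise adjacent, and any tree decomposition puts a clique entirely inside one bag — forcing width ≥ 3. Therefore the treewidth is 3.

Treewidth 3.
One optimal decomposition is:
Bags: B1 = {1, 2, 3, 4}  B2 = {0, 1, 2, 3}  B3 = {1, 2, 3, 5}
Tree: B1–B2, B1–B3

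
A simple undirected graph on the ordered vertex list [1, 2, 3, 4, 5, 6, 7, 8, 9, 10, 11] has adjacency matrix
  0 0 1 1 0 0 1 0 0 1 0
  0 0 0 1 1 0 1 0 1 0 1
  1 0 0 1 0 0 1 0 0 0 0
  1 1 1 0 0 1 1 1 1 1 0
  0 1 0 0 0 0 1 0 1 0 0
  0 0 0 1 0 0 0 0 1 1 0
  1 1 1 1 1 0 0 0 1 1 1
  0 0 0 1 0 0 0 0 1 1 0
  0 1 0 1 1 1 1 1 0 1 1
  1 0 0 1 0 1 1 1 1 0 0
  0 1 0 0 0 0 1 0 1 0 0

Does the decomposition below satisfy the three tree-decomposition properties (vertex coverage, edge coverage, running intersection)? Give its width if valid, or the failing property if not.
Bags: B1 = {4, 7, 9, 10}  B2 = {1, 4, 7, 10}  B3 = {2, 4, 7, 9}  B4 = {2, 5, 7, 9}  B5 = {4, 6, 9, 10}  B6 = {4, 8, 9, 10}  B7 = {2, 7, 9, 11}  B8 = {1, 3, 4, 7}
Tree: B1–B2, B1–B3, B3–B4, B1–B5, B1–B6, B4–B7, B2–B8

Vertex coverage: the bags together contain {1, 2, 3, 4, 5, 6, 7, 8, 9, 10, 11}, the full vertex set. Edge coverage: each edge of G has both endpoints in at least one bag. Running intersection: for every vertex, the bags containing it form a connected subtree. All three properties hold, so this is a valid tree decomposition of width max|bag| − 1 = 3, and hence tw(G) ≤ 3.

Yes; width 3.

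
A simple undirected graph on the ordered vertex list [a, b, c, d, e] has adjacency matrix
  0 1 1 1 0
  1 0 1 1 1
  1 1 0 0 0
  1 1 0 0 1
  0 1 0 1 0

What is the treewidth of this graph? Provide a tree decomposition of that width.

Treewidth 2.
Bags: B1 = {b, d, e}  B2 = {a, b, d}  B3 = {a, b, c}
Tree: B1–B2, B2–B3

Each bag holds 3 vertices, so the decomposition has width 2, which upper-bounds the treewidth. On the other hand G contains the 3-clique {b, d, e}. A clique must lie in a single bag of any decomposition, so no decomposition can have width below 2. The upper and lower bounds meet at 2, so that is the treewidth.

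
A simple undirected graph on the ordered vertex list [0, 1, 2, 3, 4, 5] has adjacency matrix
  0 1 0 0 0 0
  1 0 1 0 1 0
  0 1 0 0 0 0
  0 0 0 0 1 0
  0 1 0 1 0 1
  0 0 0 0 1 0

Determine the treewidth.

A width-1 tree decomposition is:
Bags: B1 = {4, 5}  B2 = {1, 4}  B3 = {3, 4}  B4 = {1, 2}  B5 = {0, 1}
Tree: B1–B2, B2–B3, B2–B4, B2–B5
Each bag holds 2 vertices, so the decomposition has width 1, which upper-bounds the treewidth. Since G has at least one edge (e.g. 4–5), it is not an edgeless graph, so tw(G) ≥ 1. Hence tw(G) = 1 exactly.

1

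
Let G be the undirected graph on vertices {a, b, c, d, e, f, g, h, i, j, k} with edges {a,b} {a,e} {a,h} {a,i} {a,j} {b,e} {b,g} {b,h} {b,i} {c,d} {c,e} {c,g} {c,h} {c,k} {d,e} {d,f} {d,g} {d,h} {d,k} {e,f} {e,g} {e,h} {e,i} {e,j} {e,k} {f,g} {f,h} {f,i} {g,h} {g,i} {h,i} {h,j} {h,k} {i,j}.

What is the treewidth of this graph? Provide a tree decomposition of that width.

Treewidth 4.
One such decomposition:
Bags: B1 = {b, e, g, h, i}  B2 = {a, b, e, h, i}  B3 = {e, f, g, h, i}  B4 = {d, e, f, g, h}  B5 = {a, e, h, i, j}  B6 = {c, d, e, g, h}  B7 = {c, d, e, h, k}
Tree: B1–B2, B1–B3, B3–B4, B2–B5, B4–B6, B6–B7

The largest bag has 5 vertices, giving width 4; this decomposition certifies tw(G) ≤ 4. On the other hand G contains the 5-clique {c, d, e, g, h}. A clique must lie in a single bag of any decomposition, so no decomposition can have width below 4. Therefore the treewidth is 4.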